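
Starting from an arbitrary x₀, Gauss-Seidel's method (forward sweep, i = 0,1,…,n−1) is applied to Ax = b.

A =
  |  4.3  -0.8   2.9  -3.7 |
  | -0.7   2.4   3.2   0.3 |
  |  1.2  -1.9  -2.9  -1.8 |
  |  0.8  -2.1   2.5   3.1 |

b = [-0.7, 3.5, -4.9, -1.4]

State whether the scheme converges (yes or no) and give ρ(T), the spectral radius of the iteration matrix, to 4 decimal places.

A = D + L + U where D = diag(4.3, 2.4, -2.9, 3.1).
GS T = -(D+L)⁻¹U: row 0 first, T[0,2] = -(2.9)/(4.3) = -0.6744; later rows by forward substitution.
  T[0,:] = [+0.0000 +0.1860 -0.6744 +0.8605]
  T[1,:] = [+0.0000 +0.0543 -1.5300 +0.1260]
  T[2,:] = [+0.0000 +0.0414 +0.7234 -0.3472]
  T[3,:] = [+0.0000 -0.0447 -1.4458 +0.1433]
|eigenvalues of T|: 1.1382, 0.3248, 0.1075, 0.0000.
spectral radius ρ = 1.1382; 1.1382 > 1 ⇒ diverges.

no, ρ = 1.1382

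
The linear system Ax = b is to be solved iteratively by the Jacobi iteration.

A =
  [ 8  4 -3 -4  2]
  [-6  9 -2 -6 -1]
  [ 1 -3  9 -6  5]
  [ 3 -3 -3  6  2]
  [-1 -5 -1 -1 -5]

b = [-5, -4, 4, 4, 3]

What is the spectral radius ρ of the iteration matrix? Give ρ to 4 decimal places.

1.2506

Let D = diag(8, 9, 9, 6, -5); L, U the strict triangles.
Jacobi T = -D⁻¹(L+U): T[1,4] = -(-1)/(9) = +0.1111; T[1,1] = 0.
  T[0,:] = [+0.0000, -0.5000, +0.3750, +0.5000, -0.2500]
  T[1,:] = [+0.6667, +0.0000, +0.2222, +0.6667, +0.1111]
  T[2,:] = [-0.1111, +0.3333, +0.0000, +0.6667, -0.5556]
  T[3,:] = [-0.5000, +0.5000, +0.5000, +0.0000, -0.3333]
  T[4,:] = [-0.2000, -1.0000, -0.2000, -0.2000, +0.0000]
moduli |λ_i(T)| = 1.2506, 0.9714, 0.9714, 0.5916, 0.0027.
ρ = 1.2506; 1.2506 > 1, so it fails to converge.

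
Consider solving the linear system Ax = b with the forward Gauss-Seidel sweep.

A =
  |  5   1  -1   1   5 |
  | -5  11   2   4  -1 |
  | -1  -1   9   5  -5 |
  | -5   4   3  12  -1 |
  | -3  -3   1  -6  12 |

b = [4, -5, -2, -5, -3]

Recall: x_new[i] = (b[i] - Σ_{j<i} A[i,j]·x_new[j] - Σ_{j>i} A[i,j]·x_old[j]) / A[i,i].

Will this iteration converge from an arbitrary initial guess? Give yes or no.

yes

Write A = D+L+U with D = diag(5, 11, 9, 12, 12).
GS T = -(D+L)⁻¹U: row 0 first, T[0,1] = -(1)/(5) = -0.2000; later rows by forward substitution.
  T[0,:] = [+0.0000, -0.2000, +0.2000, -0.2000, -1.0000]
  T[1,:] = [+0.0000, -0.0909, -0.0909, -0.4545, -0.3636]
  T[2,:] = [+0.0000, -0.0323, +0.0121, -0.6283, +0.4040]
  T[3,:] = [+0.0000, -0.0449, +0.1106, +0.2253, -0.3131]
  T[4,:] = [+0.0000, -0.0925, +0.0816, +0.0013, -0.5311]
|eigenvalues of T|: 0.6359, 0.2163, 0.2163, 0.0141, 0.0000.
ρ(T) = max|λ| = 0.6359; 0.6359 < 1 ⇒ converges.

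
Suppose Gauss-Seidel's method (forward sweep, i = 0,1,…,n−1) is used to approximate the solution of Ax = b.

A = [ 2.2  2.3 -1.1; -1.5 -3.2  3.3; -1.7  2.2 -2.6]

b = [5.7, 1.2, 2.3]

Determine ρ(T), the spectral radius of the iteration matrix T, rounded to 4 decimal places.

Write A = D+L+U with D = diag(2.2, -3.2, -2.6).
T_GS = -(D+L)⁻¹U: row 0 first, T[0,1] = -(2.3)/(2.2) = -1.0455; later rows by forward substitution.
  T[0,:] = [+0.0000 -1.0455 +0.5000]
  T[1,:] = [+0.0000 +0.4901 +0.7969]
  T[2,:] = [+0.0000 +1.0982 +0.3474]
|λ(T)| sorted: 1.3569, 0.5195, 0.0000.
ρ = 1.3569; 1.3569 > 1, so it fails to converge.

1.3569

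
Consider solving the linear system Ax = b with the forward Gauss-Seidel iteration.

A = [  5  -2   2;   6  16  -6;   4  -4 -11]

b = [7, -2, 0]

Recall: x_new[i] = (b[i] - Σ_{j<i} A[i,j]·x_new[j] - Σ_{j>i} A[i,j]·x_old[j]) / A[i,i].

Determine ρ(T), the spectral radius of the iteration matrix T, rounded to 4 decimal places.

A = D + L + U where D = diag(5, 16, -11).
GS T = -(D+L)⁻¹U: row 0 first, T[0,2] = -(2)/(5) = -0.4000; later rows by forward substitution.
  T[0,:] = [+0.0000 +0.4000 -0.4000]
  T[1,:] = [+0.0000 -0.1500 +0.5250]
  T[2,:] = [+0.0000 +0.2000 -0.3364]
|λ(T)| sorted: 0.5804, 0.0940, 0.0000.
ρ(T) = max|λ| = 0.5804; 0.5804 < 1: convergent.

0.5804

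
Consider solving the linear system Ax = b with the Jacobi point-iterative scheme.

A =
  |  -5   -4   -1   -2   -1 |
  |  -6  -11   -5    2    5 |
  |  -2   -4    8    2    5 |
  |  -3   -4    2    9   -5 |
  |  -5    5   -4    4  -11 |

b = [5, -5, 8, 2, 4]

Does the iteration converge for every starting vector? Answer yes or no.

A = D + L + U where D = diag(-5, -11, 8, 9, -11).
Jacobi: T = -D⁻¹(L+U), T[2,4] = -(5)/(8) = -0.6250; T[2,2] = 0.
  T[0,:] = [+0.0000  -0.8000  -0.2000  -0.4000  -0.2000]
  T[1,:] = [-0.5455  +0.0000  -0.4545  +0.1818  +0.4545]
  T[2,:] = [+0.2500  +0.5000  +0.0000  -0.2500  -0.6250]
  T[3,:] = [+0.3333  +0.4444  -0.2222  +0.0000  +0.5556]
  T[4,:] = [-0.4545  +0.4545  -0.3636  +0.3636  +0.0000]
eigenvalue magnitudes: 1.2555, 0.6798, 0.6798, 0.5504, 0.1832.
spectral radius ρ = 1.2555; 1.2555 > 1: divergent.

no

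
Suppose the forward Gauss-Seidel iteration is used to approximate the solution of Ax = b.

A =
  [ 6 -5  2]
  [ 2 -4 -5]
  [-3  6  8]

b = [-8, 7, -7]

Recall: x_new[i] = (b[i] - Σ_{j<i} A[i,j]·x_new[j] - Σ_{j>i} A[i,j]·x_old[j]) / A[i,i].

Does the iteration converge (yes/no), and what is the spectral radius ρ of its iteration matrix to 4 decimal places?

yes, ρ = 0.9375

A = D + L + U where D = diag(6, -4, 8).
GS T = -(D+L)⁻¹U: row 0 first, T[0,2] = -(2)/(6) = -0.3333; later rows by forward substitution.
  T[0,:] = [+0.0000, +0.8333, -0.3333]
  T[1,:] = [+0.0000, +0.4167, -1.4167]
  T[2,:] = [+0.0000, +0.0000, +0.9375]
|roots of det(T-λI)|: 0.9375, 0.4167, 0.0000.
ρ(T) = max|λ| = 0.9375; 0.9375 < 1: convergent.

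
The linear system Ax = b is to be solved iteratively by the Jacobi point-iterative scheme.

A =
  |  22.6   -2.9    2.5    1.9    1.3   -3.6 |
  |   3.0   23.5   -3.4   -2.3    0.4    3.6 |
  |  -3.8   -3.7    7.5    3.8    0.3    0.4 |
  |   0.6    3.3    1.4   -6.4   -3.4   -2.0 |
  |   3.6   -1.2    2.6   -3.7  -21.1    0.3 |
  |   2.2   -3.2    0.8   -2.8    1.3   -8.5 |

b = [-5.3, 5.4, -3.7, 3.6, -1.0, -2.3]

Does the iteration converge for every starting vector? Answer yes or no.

yes

A = D + L + U where D = diag(22.6, 23.5, 7.5, -6.4, -21.1, -8.5).
Jacobi: T = -D⁻¹(L+U), T[4,2] = -(2.6)/(-21.1) = +0.1232; T[4,4] = 0.
  T[0,:] = [+0.0000, +0.1283, -0.1106, -0.0841, -0.0575, +0.1593]
  T[1,:] = [-0.1277, +0.0000, +0.1447, +0.0979, -0.0170, -0.1532]
  T[2,:] = [+0.5067, +0.4933, +0.0000, -0.5067, -0.0400, -0.0533]
  T[3,:] = [+0.0938, +0.5156, +0.2188, +0.0000, -0.5312, -0.3125]
  T[4,:] = [+0.1706, -0.0569, +0.1232, -0.1754, +0.0000, +0.0142]
  T[5,:] = [+0.2588, -0.3765, +0.0941, -0.3294, +0.1529, +0.0000]
|λ(T)| sorted: 0.6152, 0.4208, 0.4208, 0.1864, 0.1333, 0.1333.
ρ(T) = max|λ| = 0.6152; 0.6152 < 1: convergent.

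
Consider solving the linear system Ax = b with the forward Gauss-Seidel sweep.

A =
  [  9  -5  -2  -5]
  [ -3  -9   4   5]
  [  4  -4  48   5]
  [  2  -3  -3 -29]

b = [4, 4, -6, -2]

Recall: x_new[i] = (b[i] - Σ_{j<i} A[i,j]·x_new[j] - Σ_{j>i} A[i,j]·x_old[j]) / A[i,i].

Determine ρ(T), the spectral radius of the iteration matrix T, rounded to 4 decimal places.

0.2295

Write A = D+L+U with D = diag(9, -9, 48, -29).
GS T = -(D+L)⁻¹U: row 0 first, T[0,3] = -(-5)/(9) = +0.5556; later rows by forward substitution.
  T[0,:] = [+0.0000, +0.5556, +0.2222, +0.5556]
  T[1,:] = [+0.0000, -0.1852, +0.3704, +0.3704]
  T[2,:] = [+0.0000, -0.0617, +0.0123, -0.1196]
  T[3,:] = [+0.0000, +0.0639, -0.0243, +0.0124]
|roots of det(T-λI)|: 0.2295, 0.0879, 0.0879, 0.0000.
ρ = 0.2295; 0.2295 < 1, so it converges for any x₀.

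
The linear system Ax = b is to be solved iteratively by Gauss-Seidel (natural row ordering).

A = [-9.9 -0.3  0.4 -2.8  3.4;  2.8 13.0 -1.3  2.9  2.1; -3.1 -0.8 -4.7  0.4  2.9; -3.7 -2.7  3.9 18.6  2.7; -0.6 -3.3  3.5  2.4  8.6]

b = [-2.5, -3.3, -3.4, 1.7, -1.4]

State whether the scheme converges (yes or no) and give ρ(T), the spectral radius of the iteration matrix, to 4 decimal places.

A = D + L + U where D = diag(-9.9, 13, -4.7, 18.6, 8.6).
GS T = -(D+L)⁻¹U: row 0 first, T[0,2] = -(0.4)/(-9.9) = +0.0404; later rows by forward substitution.
  T[0,:] = [+0.0000  -0.0303  +0.0404  -0.2828  +0.3434]
  T[1,:] = [+0.0000  +0.0065  +0.0913  -0.1622  -0.2355]
  T[2,:] = [+0.0000  +0.0189  -0.0422  +0.2993  +0.4306]
  T[3,:] = [+0.0000  -0.0090  +0.0301  -0.1425  -0.2013]
  T[4,:] = [+0.0000  -0.0048  +0.0466  -0.1640  -0.1855]
|λ(T)| sorted: 0.4319, 0.0526, 0.0107, 0.0107, 0.0000.
ρ = 0.4319; 0.4319 < 1 ⇒ converges.

yes, ρ = 0.4319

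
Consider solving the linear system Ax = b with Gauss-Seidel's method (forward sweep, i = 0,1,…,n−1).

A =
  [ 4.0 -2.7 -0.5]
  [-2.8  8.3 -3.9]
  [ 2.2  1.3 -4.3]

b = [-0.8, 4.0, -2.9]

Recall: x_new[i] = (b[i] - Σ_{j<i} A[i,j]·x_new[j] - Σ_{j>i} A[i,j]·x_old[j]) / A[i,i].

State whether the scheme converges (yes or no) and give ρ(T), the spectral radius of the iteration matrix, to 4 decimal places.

yes, ρ = 0.6838

A = D + L + U where D = diag(4, 8.3, -4.3).
Gauss-Seidel: T = -(D+L)⁻¹U, row 0 first, T[0,2] = -(-0.5)/(4) = +0.1250; later rows by forward substitution.
  T[0,:] = [+0.0000  +0.6750  +0.1250]
  T[1,:] = [+0.0000  +0.2277  +0.5120]
  T[2,:] = [+0.0000  +0.4142  +0.2188]
eigenvalue magnitudes: 0.6838, 0.2373, 0.0000.
spectral radius ρ = 0.6838; 0.6838 < 1 ⇒ converges.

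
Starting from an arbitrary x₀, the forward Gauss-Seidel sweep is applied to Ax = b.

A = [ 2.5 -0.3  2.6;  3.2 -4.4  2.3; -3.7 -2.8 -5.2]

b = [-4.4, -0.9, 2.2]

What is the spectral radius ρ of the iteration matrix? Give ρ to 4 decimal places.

Write A = D+L+U with D = diag(2.5, -4.4, -5.2).
Gauss-Seidel: T = -(D+L)⁻¹U, row 0 first, T[0,1] = -(-0.3)/(2.5) = +0.1200; later rows by forward substitution.
  T[0,:] = [+0.0000  +0.1200  -1.0400]
  T[1,:] = [+0.0000  +0.0873  -0.2336]
  T[2,:] = [+0.0000  -0.1324  +0.8658]
|eigenvalues of T|: 0.9037, 0.0494, 0.0000.
ρ(T) = max|λ| = 0.9037; 0.9037 < 1, so it converges for any x₀.

0.9037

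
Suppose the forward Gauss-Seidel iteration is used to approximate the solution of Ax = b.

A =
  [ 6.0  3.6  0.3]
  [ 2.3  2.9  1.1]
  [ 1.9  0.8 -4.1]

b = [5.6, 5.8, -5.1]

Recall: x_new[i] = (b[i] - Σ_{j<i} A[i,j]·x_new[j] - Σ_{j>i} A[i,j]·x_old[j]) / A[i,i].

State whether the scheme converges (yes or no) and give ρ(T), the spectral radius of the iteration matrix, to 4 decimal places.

yes, ρ = 0.5711

A = D + L + U where D = diag(6, 2.9, -4.1).
GS T = -(D+L)⁻¹U: row 0 first, T[0,1] = -(3.6)/(6) = -0.6000; later rows by forward substitution.
  T[0,:] = [+0.0000 -0.6000 -0.0500]
  T[1,:] = [+0.0000 +0.4759 -0.3397]
  T[2,:] = [+0.0000 -0.1852 -0.0894]
|eigenvalues of T|: 0.5711, 0.1847, 0.0000.
ρ(T) = max|λ| = 0.5711; 0.5711 < 1, so it converges for any x₀.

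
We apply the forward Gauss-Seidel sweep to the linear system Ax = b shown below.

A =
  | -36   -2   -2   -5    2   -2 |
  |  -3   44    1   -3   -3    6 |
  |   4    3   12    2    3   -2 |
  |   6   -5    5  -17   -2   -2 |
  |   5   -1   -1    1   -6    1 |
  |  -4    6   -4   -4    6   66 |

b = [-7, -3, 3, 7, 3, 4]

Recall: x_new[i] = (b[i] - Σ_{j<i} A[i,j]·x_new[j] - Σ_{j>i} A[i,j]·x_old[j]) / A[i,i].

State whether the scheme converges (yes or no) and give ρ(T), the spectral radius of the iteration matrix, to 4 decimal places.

yes, ρ = 0.2213

Split A = D + L + U, D = diag(-36, 44, 12, -17, -6, 66).
Gauss-Seidel: T = -(D+L)⁻¹U, row 0 first, T[0,4] = -(2)/(-36) = +0.0556; later rows by forward substitution.
  T[0,:] = [+0.0000  -0.0556  -0.0556  -0.1389  +0.0556  -0.0556]
  T[1,:] = [+0.0000  -0.0038  -0.0265  +0.0587  +0.0720  -0.1402]
  T[2,:] = [+0.0000  +0.0195  +0.0251  -0.1350  -0.2865  +0.2202]
  T[3,:] = [+0.0000  -0.0128  -0.0044  -0.1060  -0.2035  -0.0313]
  T[4,:] = [+0.0000  -0.0510  -0.0468  -0.1207  +0.0481  +0.1018]
  T[5,:] = [+0.0000  +0.0020  +0.0046  -0.0174  -0.0372  +0.0116]
|λ(T)| sorted: 0.2213, 0.1613, 0.0332, 0.0155, 0.0136, 0.0000.
ρ = 0.2213; 0.2213 < 1 ⇒ converges.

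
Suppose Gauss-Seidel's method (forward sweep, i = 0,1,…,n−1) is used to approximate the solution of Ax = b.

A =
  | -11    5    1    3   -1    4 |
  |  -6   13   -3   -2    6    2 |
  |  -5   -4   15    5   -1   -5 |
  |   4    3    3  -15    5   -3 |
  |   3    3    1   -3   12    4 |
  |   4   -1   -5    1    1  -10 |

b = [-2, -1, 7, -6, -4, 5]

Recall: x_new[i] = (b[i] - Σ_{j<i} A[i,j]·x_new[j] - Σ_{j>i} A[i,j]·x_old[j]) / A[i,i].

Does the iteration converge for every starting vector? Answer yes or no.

yes

Diagonal D = diag(-11, 13, 15, -15, 12, -10); L, U strict lower/upper.
Gauss-Seidel: T = -(D+L)⁻¹U, row 0 first, T[0,5] = -(4)/(-11) = +0.3636; later rows by forward substitution.
  T[0,:] = [+0.0000, +0.4545, +0.0909, +0.2727, -0.0909, +0.3636]
  T[1,:] = [+0.0000, +0.2098, +0.2727, +0.2797, -0.5035, +0.0140]
  T[2,:] = [+0.0000, +0.2075, +0.1030, -0.1678, -0.0979, +0.4583]
  T[3,:] = [+0.0000, +0.2047, +0.0994, +0.0951, +0.1888, -0.0086]
  T[4,:] = [+0.0000, -0.1322, -0.0746, -0.1003, +0.2040, -0.4681]
  T[5,:] = [+0.0000, +0.0644, -0.0399, +0.1645, +0.1022, -0.1327]
|eigenvalues of T|: 0.6505, 0.2837, 0.2837, 0.1723, 0.1723, 0.0000.
spectral radius ρ = 0.6505; 0.6505 < 1: convergent.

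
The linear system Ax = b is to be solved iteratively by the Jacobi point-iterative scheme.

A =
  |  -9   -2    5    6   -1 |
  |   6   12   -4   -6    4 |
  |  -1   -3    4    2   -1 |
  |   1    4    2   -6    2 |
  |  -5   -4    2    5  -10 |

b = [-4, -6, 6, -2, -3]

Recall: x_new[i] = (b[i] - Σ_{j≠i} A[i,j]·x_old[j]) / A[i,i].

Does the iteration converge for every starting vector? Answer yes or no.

Diagonal D = diag(-9, 12, 4, -6, -10); L, U strict lower/upper.
T_J = -D⁻¹(L+U): T[0,1] = -(-2)/(-9) = -0.2222; T[0,0] = 0.
  T[0,:] = [+0.0000 -0.2222 +0.5556 +0.6667 -0.1111]
  T[1,:] = [-0.5000 +0.0000 +0.3333 +0.5000 -0.3333]
  T[2,:] = [+0.2500 +0.7500 +0.0000 -0.5000 +0.2500]
  T[3,:] = [+0.1667 +0.6667 +0.3333 +0.0000 +0.3333]
  T[4,:] = [-0.5000 -0.4000 +0.2000 +0.5000 +0.0000]
|eigenvalues of T|: 1.4090, 0.5939, 0.5939, 0.3705, 0.0662.
spectral radius ρ = 1.4090; 1.4090 > 1, so it fails to converge.

no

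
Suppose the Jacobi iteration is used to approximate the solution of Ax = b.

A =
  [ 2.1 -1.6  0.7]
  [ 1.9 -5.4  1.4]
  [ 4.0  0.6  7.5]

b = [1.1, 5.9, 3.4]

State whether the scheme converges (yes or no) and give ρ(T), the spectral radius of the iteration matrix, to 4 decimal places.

yes, ρ = 0.7443

Write A = D+L+U with D = diag(2.1, -5.4, 7.5).
Jacobi: T = -D⁻¹(L+U), T[1,2] = -(1.4)/(-5.4) = +0.2593; T[1,1] = 0.
  T[0,:] = [+0.0000 +0.7619 -0.3333]
  T[1,:] = [+0.3519 +0.0000 +0.2593]
  T[2,:] = [-0.5333 -0.0800 +0.0000]
|roots of det(T-λI)|: 0.7443, 0.4701, 0.2743.
ρ = 0.7443; 0.7443 < 1 ⇒ converges.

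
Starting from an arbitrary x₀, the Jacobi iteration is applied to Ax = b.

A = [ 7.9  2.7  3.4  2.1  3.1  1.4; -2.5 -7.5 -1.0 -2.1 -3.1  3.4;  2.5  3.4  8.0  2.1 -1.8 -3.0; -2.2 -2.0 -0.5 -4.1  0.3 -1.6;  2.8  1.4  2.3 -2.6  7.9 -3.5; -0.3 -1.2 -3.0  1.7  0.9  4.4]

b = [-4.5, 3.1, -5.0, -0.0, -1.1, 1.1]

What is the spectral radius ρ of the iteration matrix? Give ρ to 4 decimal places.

1.1207

A = D + L + U where D = diag(7.9, -7.5, 8, -4.1, 7.9, 4.4).
T_J = -D⁻¹(L+U): T[2,0] = -(2.5)/(8) = -0.3125; T[2,2] = 0.
  T[0,:] = [+0.0000 -0.3418 -0.4304 -0.2658 -0.3924 -0.1772]
  T[1,:] = [-0.3333 +0.0000 -0.1333 -0.2800 -0.4133 +0.4533]
  T[2,:] = [-0.3125 -0.4250 +0.0000 -0.2625 +0.2250 +0.3750]
  T[3,:] = [-0.5366 -0.4878 -0.1220 +0.0000 +0.0732 -0.3902]
  T[4,:] = [-0.3544 -0.1772 -0.2911 +0.3291 +0.0000 +0.4430]
  T[5,:] = [+0.0682 +0.2727 +0.6818 -0.3864 -0.2045 +0.0000]
moduli |λ_i(T)| = 1.1207, 0.7532, 0.7532, 0.4457, 0.4457, 0.2426.
ρ = 1.1207; 1.1207 > 1 ⇒ diverges.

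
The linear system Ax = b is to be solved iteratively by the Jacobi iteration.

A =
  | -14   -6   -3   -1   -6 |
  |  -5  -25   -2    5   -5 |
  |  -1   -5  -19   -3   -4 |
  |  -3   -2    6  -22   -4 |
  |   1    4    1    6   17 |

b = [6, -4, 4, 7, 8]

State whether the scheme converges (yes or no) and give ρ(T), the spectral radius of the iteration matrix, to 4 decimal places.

yes, ρ = 0.5777

Split A = D + L + U, D = diag(-14, -25, -19, -22, 17).
T_J = -D⁻¹(L+U): T[3,4] = -(-4)/(-22) = -0.1818; T[3,3] = 0.
  T[0,:] = [+0.0000, -0.4286, -0.2143, -0.0714, -0.4286]
  T[1,:] = [-0.2000, +0.0000, -0.0800, +0.2000, -0.2000]
  T[2,:] = [-0.0526, -0.2632, +0.0000, -0.1579, -0.2105]
  T[3,:] = [-0.1364, -0.0909, +0.2727, +0.0000, -0.1818]
  T[4,:] = [-0.0588, -0.2353, -0.0588, -0.3529, +0.0000]
|λ(T)| sorted: 0.5777, 0.2361, 0.1717, 0.1717, 0.0261.
spectral radius ρ = 0.5777; 0.5777 < 1: convergent.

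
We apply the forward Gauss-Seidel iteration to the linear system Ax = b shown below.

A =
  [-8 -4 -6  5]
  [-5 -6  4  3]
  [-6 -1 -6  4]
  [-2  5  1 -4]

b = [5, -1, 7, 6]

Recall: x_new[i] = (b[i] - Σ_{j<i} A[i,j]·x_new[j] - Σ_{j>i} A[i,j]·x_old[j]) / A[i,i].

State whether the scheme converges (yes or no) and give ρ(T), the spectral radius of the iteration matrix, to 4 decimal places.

Let D = diag(-8, -6, -6, -4); L, U the strict triangles.
Gauss-Seidel: T = -(D+L)⁻¹U, row 0 first, T[0,3] = -(5)/(-8) = +0.6250; later rows by forward substitution.
  T[0,:] = [+0.0000, -0.5000, -0.7500, +0.6250]
  T[1,:] = [+0.0000, +0.4167, +1.2917, -0.0208]
  T[2,:] = [+0.0000, +0.4306, +0.5347, +0.0451]
  T[3,:] = [+0.0000, +0.8785, +2.1233, -0.3273]
|roots of det(T-λI)|: 1.2647, 0.4416, 0.1990, 0.0000.
ρ = 1.2647; 1.2647 > 1 ⇒ diverges.

no, ρ = 1.2647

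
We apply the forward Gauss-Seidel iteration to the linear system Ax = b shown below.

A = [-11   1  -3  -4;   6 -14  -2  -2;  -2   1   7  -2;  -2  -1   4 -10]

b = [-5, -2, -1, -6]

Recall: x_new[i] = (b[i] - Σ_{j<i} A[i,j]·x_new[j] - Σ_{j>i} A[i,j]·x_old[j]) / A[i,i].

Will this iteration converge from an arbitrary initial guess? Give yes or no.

Write A = D+L+U with D = diag(-11, -14, 7, -10).
Gauss-Seidel: T = -(D+L)⁻¹U, row 0 first, T[0,1] = -(1)/(-11) = +0.0909; later rows by forward substitution.
  T[0,:] = [+0.0000, +0.0909, -0.2727, -0.3636]
  T[1,:] = [+0.0000, +0.0390, -0.2597, -0.2987]
  T[2,:] = [+0.0000, +0.0204, -0.0408, +0.2245]
  T[3,:] = [+0.0000, -0.0139, +0.0642, +0.1924]
|roots of det(T-λI)|: 0.2600, 0.0534, 0.0534, 0.0000.
spectral radius ρ = 0.2600; 0.2600 < 1: convergent.

yes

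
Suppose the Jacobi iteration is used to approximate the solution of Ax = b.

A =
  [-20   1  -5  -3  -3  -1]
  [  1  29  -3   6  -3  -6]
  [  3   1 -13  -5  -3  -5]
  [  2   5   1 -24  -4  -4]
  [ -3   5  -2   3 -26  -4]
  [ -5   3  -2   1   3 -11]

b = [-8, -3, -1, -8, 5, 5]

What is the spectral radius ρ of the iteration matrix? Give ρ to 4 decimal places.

Diagonal D = diag(-20, 29, -13, -24, -26, -11); L, U strict lower/upper.
Jacobi T = -D⁻¹(L+U): T[3,1] = -(5)/(-24) = +0.2083; T[3,3] = 0.
  T[0,:] = [+0.0000  +0.0500  -0.2500  -0.1500  -0.1500  -0.0500]
  T[1,:] = [-0.0345  +0.0000  +0.1034  -0.2069  +0.1034  +0.2069]
  T[2,:] = [+0.2308  +0.0769  +0.0000  -0.3846  -0.2308  -0.3846]
  T[3,:] = [+0.0833  +0.2083  +0.0417  +0.0000  -0.1667  -0.1667]
  T[4,:] = [-0.1154  +0.1923  -0.0769  +0.1154  +0.0000  -0.1538]
  T[5,:] = [-0.4545  +0.2727  -0.1818  +0.0909  +0.2727  +0.0000]
|eigenvalues of T|: 0.5271, 0.3878, 0.3878, 0.2304, 0.2304, 0.0075.
ρ(T) = max|λ| = 0.5271; 0.5271 < 1 ⇒ converges.

0.5271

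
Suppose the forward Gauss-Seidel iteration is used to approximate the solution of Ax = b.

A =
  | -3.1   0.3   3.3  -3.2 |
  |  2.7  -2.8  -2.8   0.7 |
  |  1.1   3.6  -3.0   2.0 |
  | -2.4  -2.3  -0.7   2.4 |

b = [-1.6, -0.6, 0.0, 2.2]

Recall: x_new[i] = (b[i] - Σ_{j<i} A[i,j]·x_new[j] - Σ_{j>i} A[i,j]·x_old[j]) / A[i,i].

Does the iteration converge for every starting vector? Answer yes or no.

no

Let D = diag(-3.1, -2.8, -3, 2.4); L, U the strict triangles.
GS T = -(D+L)⁻¹U: row 0 first, T[0,1] = -(0.3)/(-3.1) = +0.0968; later rows by forward substitution.
  T[0,:] = [+0.0000 +0.0968 +1.0645 -1.0323]
  T[1,:] = [+0.0000 +0.0933 +0.0265 -0.7454]
  T[2,:] = [+0.0000 +0.1475 +0.4221 -0.6063]
  T[3,:] = [+0.0000 +0.2292 +1.2130 -1.9234]
|roots of det(T-λI)|: 1.4715, 0.2094, 0.2094, 0.0000.
spectral radius ρ = 1.4715; 1.4715 > 1, so it fails to converge.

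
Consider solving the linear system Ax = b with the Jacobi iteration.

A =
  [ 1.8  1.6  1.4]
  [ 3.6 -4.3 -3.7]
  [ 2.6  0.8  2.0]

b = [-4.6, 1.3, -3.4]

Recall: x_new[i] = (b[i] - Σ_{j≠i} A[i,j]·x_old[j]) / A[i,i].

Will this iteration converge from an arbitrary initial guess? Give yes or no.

Diagonal D = diag(1.8, -4.3, 2); L, U strict lower/upper.
Jacobi: T = -D⁻¹(L+U), T[2,1] = -(0.8)/(2) = -0.4000; T[2,2] = 0.
  T[0,:] = [+0.0000 -0.8889 -0.7778]
  T[1,:] = [+0.8372 +0.0000 -0.8605]
  T[2,:] = [-1.3000 -0.4000 +0.0000]
eigenvalue magnitudes: 1.1242, 0.8079, 0.8079.
ρ(T) = max|λ| = 1.1242; 1.1242 > 1 ⇒ diverges.

no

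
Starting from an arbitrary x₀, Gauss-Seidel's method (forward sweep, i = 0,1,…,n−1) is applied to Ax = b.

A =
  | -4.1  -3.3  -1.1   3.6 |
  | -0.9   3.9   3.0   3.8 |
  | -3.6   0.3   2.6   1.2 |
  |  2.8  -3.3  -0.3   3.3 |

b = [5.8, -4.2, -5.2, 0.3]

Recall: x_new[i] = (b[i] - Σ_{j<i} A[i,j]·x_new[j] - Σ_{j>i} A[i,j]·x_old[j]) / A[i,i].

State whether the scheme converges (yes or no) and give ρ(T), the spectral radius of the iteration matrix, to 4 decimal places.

no, ρ = 1.1857

Split A = D + L + U, D = diag(-4.1, 3.9, 2.6, 3.3).
Gauss-Seidel: T = -(D+L)⁻¹U, row 0 first, T[0,1] = -(-3.3)/(-4.1) = -0.8049; later rows by forward substitution.
  T[0,:] = [+0.0000, -0.8049, -0.2683, +0.8780]
  T[1,:] = [+0.0000, -0.1857, -0.8311, -0.7717]
  T[2,:] = [+0.0000, -1.0930, -0.2756, +0.8433]
  T[3,:] = [+0.0000, +0.3978, -0.6286, -1.4401]
|λ(T)| sorted: 1.1857, 0.9345, 0.2188, 0.0000.
spectral radius ρ = 1.1857; 1.1857 > 1: divergent.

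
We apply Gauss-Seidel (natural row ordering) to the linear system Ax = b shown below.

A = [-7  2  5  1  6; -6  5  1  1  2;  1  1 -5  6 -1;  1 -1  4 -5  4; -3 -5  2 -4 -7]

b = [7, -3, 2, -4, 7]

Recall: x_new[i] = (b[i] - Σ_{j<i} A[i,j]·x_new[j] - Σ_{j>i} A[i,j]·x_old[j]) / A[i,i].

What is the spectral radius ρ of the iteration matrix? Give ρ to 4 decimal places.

Write A = D+L+U with D = diag(-7, 5, -5, -5, -7).
GS T = -(D+L)⁻¹U: row 0 first, T[0,3] = -(1)/(-7) = +0.1429; later rows by forward substitution.
  T[0,:] = [+0.0000, +0.2857, +0.7143, +0.1429, +0.8571]
  T[1,:] = [+0.0000, +0.3429, +0.6571, -0.0286, +0.6286]
  T[2,:] = [+0.0000, +0.1257, +0.2743, +1.2229, +0.0971]
  T[3,:] = [+0.0000, +0.0891, +0.2309, +1.0126, +0.9234]
  T[4,:] = [+0.0000, -0.3824, -0.8291, -0.2700, -1.3162]
eigenvalue magnitudes: 1.2608, 0.8526, 0.8526, 0.0257, 0.0000.
ρ(T) = max|λ| = 1.2608; 1.2608 > 1: divergent.

1.2608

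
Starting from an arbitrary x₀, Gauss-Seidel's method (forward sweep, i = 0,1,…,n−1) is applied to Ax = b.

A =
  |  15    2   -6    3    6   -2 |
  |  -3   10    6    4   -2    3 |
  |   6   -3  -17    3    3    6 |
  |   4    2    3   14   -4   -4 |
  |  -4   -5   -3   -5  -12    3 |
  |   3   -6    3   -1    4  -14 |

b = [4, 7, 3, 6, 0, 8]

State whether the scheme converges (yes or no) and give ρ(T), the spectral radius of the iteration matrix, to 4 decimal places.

Let D = diag(15, 10, -17, 14, -12, -14); L, U the strict triangles.
Gauss-Seidel: T = -(D+L)⁻¹U, row 0 first, T[0,4] = -(6)/(15) = -0.4000; later rows by forward substitution.
  T[0,:] = [+0.0000  -0.1333  +0.4000  -0.2000  -0.4000  +0.1333]
  T[1,:] = [+0.0000  -0.0400  -0.4800  -0.4600  +0.0800  -0.2600]
  T[2,:] = [+0.0000  -0.0400  +0.2259  +0.1871  +0.0212  +0.4459]
  T[3,:] = [+0.0000  +0.0524  -0.0941  +0.0828  +0.3840  +0.1892]
  T[4,:] = [+0.0000  +0.0493  +0.0494  +0.1771  -0.0653  +0.1236]
  T[5,:] = [+0.0000  -0.0097  +0.3607  +0.2391  -0.1616  +0.2573]
|λ(T)| sorted: 0.6870, 0.3249, 0.1174, 0.1007, 0.0820, 0.0000.
ρ = 0.6870; 0.6870 < 1 ⇒ converges.

yes, ρ = 0.6870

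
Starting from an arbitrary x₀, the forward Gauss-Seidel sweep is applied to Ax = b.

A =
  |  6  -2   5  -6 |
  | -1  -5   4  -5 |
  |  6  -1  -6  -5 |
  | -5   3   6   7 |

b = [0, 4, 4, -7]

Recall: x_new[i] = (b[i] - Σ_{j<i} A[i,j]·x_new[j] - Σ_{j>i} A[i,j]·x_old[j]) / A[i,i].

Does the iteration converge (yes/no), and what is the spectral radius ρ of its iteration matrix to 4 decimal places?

A = D + L + U where D = diag(6, -5, -6, 7).
Gauss-Seidel: T = -(D+L)⁻¹U, row 0 first, T[0,3] = -(-6)/(6) = +1.0000; later rows by forward substitution.
  T[0,:] = [+0.0000  +0.3333  -0.8333  +1.0000]
  T[1,:] = [+0.0000  -0.0667  +0.9667  -1.2000]
  T[2,:] = [+0.0000  +0.3444  -0.9944  +0.3667]
  T[3,:] = [+0.0000  -0.0286  -0.1571  +0.9143]
|λ(T)| sorted: 1.2342, 0.9524, 0.1350, 0.0000.
ρ(T) = max|λ| = 1.2342; 1.2342 > 1 ⇒ diverges.

no, ρ = 1.2342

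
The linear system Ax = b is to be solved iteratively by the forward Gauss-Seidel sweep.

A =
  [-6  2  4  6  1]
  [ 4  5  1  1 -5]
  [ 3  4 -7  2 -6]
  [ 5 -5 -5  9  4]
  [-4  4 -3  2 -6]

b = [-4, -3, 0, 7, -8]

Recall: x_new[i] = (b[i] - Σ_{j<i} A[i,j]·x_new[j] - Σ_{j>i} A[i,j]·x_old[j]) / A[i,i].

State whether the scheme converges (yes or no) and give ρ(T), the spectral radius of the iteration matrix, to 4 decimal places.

A = D + L + U where D = diag(-6, 5, -7, 9, -6).
GS T = -(D+L)⁻¹U: row 0 first, T[0,1] = -(2)/(-6) = +0.3333; later rows by forward substitution.
  T[0,:] = [+0.0000 +0.3333 +0.6667 +1.0000 +0.1667]
  T[1,:] = [+0.0000 -0.2667 -0.7333 -1.0000 +0.8667]
  T[2,:] = [+0.0000 -0.0095 -0.1333 +0.1429 -0.2905]
  T[3,:] = [+0.0000 -0.3386 -0.8519 -1.0317 -0.2169]
  T[4,:] = [+0.0000 -0.5081 -1.1506 -1.7487 +0.5396]
moduli |λ_i(T)| = 1.4150, 0.6405, 0.1573, 0.0396, 0.0000.
spectral radius ρ = 1.4150; 1.4150 > 1 ⇒ diverges.

no, ρ = 1.4150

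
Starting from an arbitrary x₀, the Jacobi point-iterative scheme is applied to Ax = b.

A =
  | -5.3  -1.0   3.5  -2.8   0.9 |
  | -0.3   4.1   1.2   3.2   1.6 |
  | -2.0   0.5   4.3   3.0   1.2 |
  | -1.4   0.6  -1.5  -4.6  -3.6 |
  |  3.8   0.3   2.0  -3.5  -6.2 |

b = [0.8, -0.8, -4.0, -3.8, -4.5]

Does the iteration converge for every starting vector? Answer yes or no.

no

Let D = diag(-5.3, 4.1, 4.3, -4.6, -6.2); L, U the strict triangles.
Jacobi: T = -D⁻¹(L+U), T[4,3] = -(-3.5)/(-6.2) = -0.5645; T[4,4] = 0.
  T[0,:] = [+0.0000  -0.1887  +0.6604  -0.5283  +0.1698]
  T[1,:] = [+0.0732  +0.0000  -0.2927  -0.7805  -0.3902]
  T[2,:] = [+0.4651  -0.1163  +0.0000  -0.6977  -0.2791]
  T[3,:] = [-0.3043  +0.1304  -0.3261  +0.0000  -0.7826]
  T[4,:] = [+0.6129  +0.0484  +0.3226  -0.5645  +0.0000]
|roots of det(T-λI)|: 1.2537, 0.6360, 0.5402, 0.5402, 0.2002.
ρ(T) = max|λ| = 1.2537; 1.2537 > 1 ⇒ diverges.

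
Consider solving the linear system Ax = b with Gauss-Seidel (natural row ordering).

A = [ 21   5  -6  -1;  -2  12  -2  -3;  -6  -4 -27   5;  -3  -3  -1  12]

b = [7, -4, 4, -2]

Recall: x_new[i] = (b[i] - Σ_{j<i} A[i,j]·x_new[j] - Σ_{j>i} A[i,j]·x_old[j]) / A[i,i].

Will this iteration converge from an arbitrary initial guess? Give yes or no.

yes

Diagonal D = diag(21, 12, -27, 12); L, U strict lower/upper.
T_GS = -(D+L)⁻¹U: row 0 first, T[0,1] = -(5)/(21) = -0.2381; later rows by forward substitution.
  T[0,:] = [+0.0000, -0.2381, +0.2857, +0.0476]
  T[1,:] = [+0.0000, -0.0397, +0.2143, +0.2579]
  T[2,:] = [+0.0000, +0.0588, -0.0952, +0.1364]
  T[3,:] = [+0.0000, -0.0645, +0.1171, +0.0878]
|roots of det(T-λI)|: 0.1965, 0.0967, 0.0967, 0.0000.
spectral radius ρ = 0.1965; 0.1965 < 1: convergent.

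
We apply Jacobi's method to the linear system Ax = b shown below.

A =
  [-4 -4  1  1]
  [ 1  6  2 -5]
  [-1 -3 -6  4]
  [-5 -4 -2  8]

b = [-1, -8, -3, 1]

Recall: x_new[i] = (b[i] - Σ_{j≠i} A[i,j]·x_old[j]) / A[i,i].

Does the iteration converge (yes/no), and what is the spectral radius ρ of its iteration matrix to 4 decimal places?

no, ρ = 1.2738

A = D + L + U where D = diag(-4, 6, -6, 8).
T_J = -D⁻¹(L+U): T[1,0] = -(1)/(6) = -0.1667; T[1,1] = 0.
  T[0,:] = [+0.0000 -1.0000 +0.2500 +0.2500]
  T[1,:] = [-0.1667 +0.0000 -0.3333 +0.8333]
  T[2,:] = [-0.1667 -0.5000 +0.0000 +0.6667]
  T[3,:] = [+0.6250 +0.5000 +0.2500 +0.0000]
eigenvalue magnitudes: 1.2738, 0.6709, 0.6709, 0.1226.
spectral radius ρ = 1.2738; 1.2738 > 1: divergent.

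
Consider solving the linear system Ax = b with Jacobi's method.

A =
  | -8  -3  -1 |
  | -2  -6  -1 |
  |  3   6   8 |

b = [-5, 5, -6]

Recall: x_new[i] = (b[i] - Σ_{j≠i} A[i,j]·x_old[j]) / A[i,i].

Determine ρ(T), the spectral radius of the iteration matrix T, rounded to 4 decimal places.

0.6205

Split A = D + L + U, D = diag(-8, -6, 8).
T_J = -D⁻¹(L+U): T[0,2] = -(-1)/(-8) = -0.1250; T[0,0] = 0.
  T[0,:] = [+0.0000 -0.3750 -0.1250]
  T[1,:] = [-0.3333 +0.0000 -0.1667]
  T[2,:] = [-0.3750 -0.7500 +0.0000]
|roots of det(T-λI)|: 0.6205, 0.4003, 0.2202.
spectral radius ρ = 0.6205; 0.6205 < 1 ⇒ converges.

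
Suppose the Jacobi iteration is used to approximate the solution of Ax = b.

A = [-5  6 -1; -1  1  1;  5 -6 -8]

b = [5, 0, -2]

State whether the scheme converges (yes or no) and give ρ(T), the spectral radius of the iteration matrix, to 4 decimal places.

no, ρ = 1.4923

Diagonal D = diag(-5, 1, -8); L, U strict lower/upper.
Jacobi T = -D⁻¹(L+U): T[2,0] = -(5)/(-8) = +0.6250; T[2,2] = 0.
  T[0,:] = [+0.0000, +1.2000, -0.2000]
  T[1,:] = [+1.0000, +0.0000, -1.0000]
  T[2,:] = [+0.6250, -0.7500, +0.0000]
eigenvalue magnitudes: 1.4923, 1.1395, 0.3528.
ρ(T) = max|λ| = 1.4923; 1.4923 > 1 ⇒ diverges.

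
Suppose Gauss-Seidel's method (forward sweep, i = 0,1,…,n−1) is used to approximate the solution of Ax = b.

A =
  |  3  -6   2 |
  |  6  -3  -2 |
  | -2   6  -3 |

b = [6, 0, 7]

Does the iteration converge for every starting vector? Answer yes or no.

Write A = D+L+U with D = diag(3, -3, -3).
Gauss-Seidel: T = -(D+L)⁻¹U, row 0 first, T[0,1] = -(-6)/(3) = +2.0000; later rows by forward substitution.
  T[0,:] = [+0.0000  +2.0000  -0.6667]
  T[1,:] = [+0.0000  +4.0000  -2.0000]
  T[2,:] = [+0.0000  +6.6667  -3.5556]
eigenvalue magnitudes: 1.1909, 0.7464, 0.0000.
spectral radius ρ = 1.1909; 1.1909 > 1, so it fails to converge.

no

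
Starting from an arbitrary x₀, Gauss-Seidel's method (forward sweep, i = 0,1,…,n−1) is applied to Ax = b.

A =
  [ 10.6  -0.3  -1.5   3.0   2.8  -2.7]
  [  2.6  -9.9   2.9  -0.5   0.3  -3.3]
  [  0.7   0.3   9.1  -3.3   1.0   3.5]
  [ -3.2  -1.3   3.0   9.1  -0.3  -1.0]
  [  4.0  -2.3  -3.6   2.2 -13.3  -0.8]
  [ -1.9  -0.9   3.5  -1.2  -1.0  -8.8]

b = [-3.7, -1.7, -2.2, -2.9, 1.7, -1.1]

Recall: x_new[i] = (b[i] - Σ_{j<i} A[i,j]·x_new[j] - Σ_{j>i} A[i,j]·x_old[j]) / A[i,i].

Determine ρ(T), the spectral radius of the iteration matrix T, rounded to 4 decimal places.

0.6654

A = D + L + U where D = diag(10.6, -9.9, 9.1, 9.1, -13.3, -8.8).
Gauss-Seidel: T = -(D+L)⁻¹U, row 0 first, T[0,4] = -(2.8)/(10.6) = -0.2642; later rows by forward substitution.
  T[0,:] = [+0.0000  +0.0283  +0.1415  -0.2830  -0.2642  +0.2547]
  T[1,:] = [+0.0000  +0.0074  +0.3301  -0.1248  -0.0391  -0.2664]
  T[2,:] = [+0.0000  -0.0024  -0.0218  +0.3885  -0.0883  -0.3954]
  T[3,:] = [+0.0000  +0.0118  +0.1041  -0.2454  -0.0364  +0.2918]
  T[4,:] = [+0.0000  +0.0098  +0.0086  -0.2093  -0.0548  +0.2178]
  T[5,:] = [+0.0000  -0.0106  -0.0881  +0.2857  +0.0371  -0.2496]
eigenvalue magnitudes: 0.6654, 0.1461, 0.0883, 0.0397, 0.0038, 0.0000.
ρ(T) = max|λ| = 0.6654; 0.6654 < 1, so it converges for any x₀.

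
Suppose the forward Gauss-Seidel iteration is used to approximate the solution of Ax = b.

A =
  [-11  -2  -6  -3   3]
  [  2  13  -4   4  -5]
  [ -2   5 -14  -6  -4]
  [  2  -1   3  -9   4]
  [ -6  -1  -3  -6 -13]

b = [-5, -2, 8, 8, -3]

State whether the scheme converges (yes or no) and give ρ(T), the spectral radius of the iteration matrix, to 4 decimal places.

Diagonal D = diag(-11, 13, -14, -9, -13); L, U strict lower/upper.
Gauss-Seidel: T = -(D+L)⁻¹U, row 0 first, T[0,2] = -(-6)/(-11) = -0.5455; later rows by forward substitution.
  T[0,:] = [+0.0000 -0.1818 -0.5455 -0.2727 +0.2727]
  T[1,:] = [+0.0000 +0.0280 +0.3916 -0.2657 +0.3427]
  T[2,:] = [+0.0000 +0.0360 +0.2178 -0.4845 -0.2023]
  T[3,:] = [+0.0000 -0.0315 -0.0921 -0.1926 +0.3995]
  T[4,:] = [+0.0000 +0.0880 +0.2139 +0.3470 -0.2900]
|roots of det(T-λI)|: 0.6978, 0.3272, 0.3272, 0.0658, 0.0000.
spectral radius ρ = 0.6978; 0.6978 < 1, so it converges for any x₀.

yes, ρ = 0.6978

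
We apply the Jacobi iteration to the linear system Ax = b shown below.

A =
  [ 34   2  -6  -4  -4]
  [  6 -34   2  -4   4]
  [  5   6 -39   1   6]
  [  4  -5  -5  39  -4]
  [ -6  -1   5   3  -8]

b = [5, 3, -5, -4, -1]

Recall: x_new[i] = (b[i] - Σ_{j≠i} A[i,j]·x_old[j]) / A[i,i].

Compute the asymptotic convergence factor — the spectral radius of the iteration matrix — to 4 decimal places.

Split A = D + L + U, D = diag(34, -34, -39, 39, -8).
Jacobi T = -D⁻¹(L+U): T[3,4] = -(-4)/(39) = +0.1026; T[3,3] = 0.
  T[0,:] = [+0.0000  -0.0588  +0.1765  +0.1176  +0.1176]
  T[1,:] = [+0.1765  +0.0000  +0.0588  -0.1176  +0.1176]
  T[2,:] = [+0.1282  +0.1538  +0.0000  +0.0256  +0.1538]
  T[3,:] = [-0.1026  +0.1282  +0.1282  +0.0000  +0.1026]
  T[4,:] = [-0.7500  -0.1250  +0.6250  +0.3750  +0.0000]
|eigenvalues of T|: 0.2837, 0.1347, 0.1347, 0.1147, 0.1147.
ρ = 0.2837; 0.2837 < 1, so it converges for any x₀.

0.2837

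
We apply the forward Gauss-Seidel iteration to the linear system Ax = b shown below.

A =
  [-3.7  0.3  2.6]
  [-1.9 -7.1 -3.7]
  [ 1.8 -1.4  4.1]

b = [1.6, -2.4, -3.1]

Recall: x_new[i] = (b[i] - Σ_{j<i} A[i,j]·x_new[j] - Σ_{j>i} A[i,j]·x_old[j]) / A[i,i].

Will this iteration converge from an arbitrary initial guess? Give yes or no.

yes

Write A = D+L+U with D = diag(-3.7, -7.1, 4.1).
GS T = -(D+L)⁻¹U: row 0 first, T[0,1] = -(0.3)/(-3.7) = +0.0811; later rows by forward substitution.
  T[0,:] = [+0.0000  +0.0811  +0.7027]
  T[1,:] = [+0.0000  -0.0217  -0.7092]
  T[2,:] = [+0.0000  -0.0430  -0.5507]
|λ(T)| sorted: 0.6031, 0.0308, 0.0000.
spectral radius ρ = 0.6031; 0.6031 < 1 ⇒ converges.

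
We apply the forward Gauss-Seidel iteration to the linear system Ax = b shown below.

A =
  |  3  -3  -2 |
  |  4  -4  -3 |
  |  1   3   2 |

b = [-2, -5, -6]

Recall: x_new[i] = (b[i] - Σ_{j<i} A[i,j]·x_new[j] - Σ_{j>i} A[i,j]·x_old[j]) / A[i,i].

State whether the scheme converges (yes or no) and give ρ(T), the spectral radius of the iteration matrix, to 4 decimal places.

no, ρ = 1.1250

A = D + L + U where D = diag(3, -4, 2).
GS T = -(D+L)⁻¹U: row 0 first, T[0,1] = -(-3)/(3) = +1.0000; later rows by forward substitution.
  T[0,:] = [+0.0000  +1.0000  +0.6667]
  T[1,:] = [+0.0000  +1.0000  -0.0833]
  T[2,:] = [+0.0000  -2.0000  -0.2083]
|λ(T)| sorted: 1.1250, 0.3333, 0.0000.
spectral radius ρ = 1.1250; 1.1250 > 1: divergent.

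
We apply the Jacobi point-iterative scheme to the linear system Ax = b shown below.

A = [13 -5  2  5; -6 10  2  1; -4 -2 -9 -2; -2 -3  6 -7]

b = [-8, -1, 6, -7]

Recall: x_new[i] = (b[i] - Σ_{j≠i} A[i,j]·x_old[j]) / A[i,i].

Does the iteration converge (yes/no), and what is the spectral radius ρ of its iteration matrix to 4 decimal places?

A = D + L + U where D = diag(13, 10, -9, -7).
T_J = -D⁻¹(L+U): T[1,3] = -(1)/(10) = -0.1000; T[1,1] = 0.
  T[0,:] = [+0.0000 +0.3846 -0.1538 -0.3846]
  T[1,:] = [+0.6000 +0.0000 -0.2000 -0.1000]
  T[2,:] = [-0.4444 -0.2222 +0.0000 -0.2222]
  T[3,:] = [-0.2857 -0.4286 +0.8571 +0.0000]
|λ(T)| sorted: 0.8795, 0.5253, 0.5253, 0.3984.
ρ(T) = max|λ| = 0.8795; 0.8795 < 1 ⇒ converges.

yes, ρ = 0.8795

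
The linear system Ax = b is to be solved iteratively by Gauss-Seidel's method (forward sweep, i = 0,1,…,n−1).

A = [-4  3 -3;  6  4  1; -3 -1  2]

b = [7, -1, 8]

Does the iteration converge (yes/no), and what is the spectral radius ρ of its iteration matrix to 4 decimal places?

A = D + L + U where D = diag(-4, 4, 2).
Gauss-Seidel: T = -(D+L)⁻¹U, row 0 first, T[0,1] = -(3)/(-4) = +0.7500; later rows by forward substitution.
  T[0,:] = [+0.0000, +0.7500, -0.7500]
  T[1,:] = [+0.0000, -1.1250, +0.8750]
  T[2,:] = [+0.0000, +0.5625, -0.6875]
|eigenvalues of T|: 1.6411, 0.1714, 0.0000.
ρ(T) = max|λ| = 1.6411; 1.6411 > 1 ⇒ diverges.

no, ρ = 1.6411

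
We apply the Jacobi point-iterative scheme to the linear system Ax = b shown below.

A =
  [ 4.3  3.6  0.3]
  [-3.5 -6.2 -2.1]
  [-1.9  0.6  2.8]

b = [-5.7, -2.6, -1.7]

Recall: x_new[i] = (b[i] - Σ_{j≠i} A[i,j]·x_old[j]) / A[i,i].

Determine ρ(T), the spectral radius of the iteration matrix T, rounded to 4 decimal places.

0.8458

Split A = D + L + U, D = diag(4.3, -6.2, 2.8).
T_J = -D⁻¹(L+U): T[0,1] = -(3.6)/(4.3) = -0.8372; T[0,0] = 0.
  T[0,:] = [+0.0000, -0.8372, -0.0698]
  T[1,:] = [-0.5645, +0.0000, -0.3387]
  T[2,:] = [+0.6786, -0.2143, +0.0000]
eigenvalue magnitudes: 0.8458, 0.4664, 0.4664.
ρ = 0.8458; 0.8458 < 1: convergent.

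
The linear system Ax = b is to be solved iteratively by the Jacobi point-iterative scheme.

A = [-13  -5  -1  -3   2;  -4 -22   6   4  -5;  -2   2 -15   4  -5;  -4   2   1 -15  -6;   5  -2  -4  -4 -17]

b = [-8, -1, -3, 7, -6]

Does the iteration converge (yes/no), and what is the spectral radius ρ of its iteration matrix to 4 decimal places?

Split A = D + L + U, D = diag(-13, -22, -15, -15, -17).
Jacobi T = -D⁻¹(L+U): T[0,1] = -(-5)/(-13) = -0.3846; T[0,0] = 0.
  T[0,:] = [+0.0000  -0.3846  -0.0769  -0.2308  +0.1538]
  T[1,:] = [-0.1818  +0.0000  +0.2727  +0.1818  -0.2273]
  T[2,:] = [-0.1333  +0.1333  +0.0000  +0.2667  -0.3333]
  T[3,:] = [-0.2667  +0.1333  +0.0667  +0.0000  -0.4000]
  T[4,:] = [+0.2941  -0.1176  -0.2353  -0.2353  +0.0000]
|λ(T)| sorted: 0.8656, 0.3307, 0.3307, 0.1820, 0.1820.
ρ(T) = max|λ| = 0.8656; 0.8656 < 1, so it converges for any x₀.

yes, ρ = 0.8656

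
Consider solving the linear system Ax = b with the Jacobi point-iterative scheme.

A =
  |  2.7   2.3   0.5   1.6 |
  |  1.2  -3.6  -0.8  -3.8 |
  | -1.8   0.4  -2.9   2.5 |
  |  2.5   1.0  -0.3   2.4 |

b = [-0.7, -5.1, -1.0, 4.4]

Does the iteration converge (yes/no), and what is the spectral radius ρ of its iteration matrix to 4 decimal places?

Write A = D+L+U with D = diag(2.7, -3.6, -2.9, 2.4).
Jacobi: T = -D⁻¹(L+U), T[1,2] = -(-0.8)/(-3.6) = -0.2222; T[1,1] = 0.
  T[0,:] = [+0.0000  -0.8519  -0.1852  -0.5926]
  T[1,:] = [+0.3333  +0.0000  -0.2222  -1.0556]
  T[2,:] = [-0.6207  +0.1379  +0.0000  +0.8621]
  T[3,:] = [-1.0417  -0.4167  +0.1250  +0.0000]
|roots of det(T-λI)|: 1.1863, 0.8807, 0.8807, 0.2348.
ρ = 1.1863; 1.1863 > 1: divergent.

no, ρ = 1.1863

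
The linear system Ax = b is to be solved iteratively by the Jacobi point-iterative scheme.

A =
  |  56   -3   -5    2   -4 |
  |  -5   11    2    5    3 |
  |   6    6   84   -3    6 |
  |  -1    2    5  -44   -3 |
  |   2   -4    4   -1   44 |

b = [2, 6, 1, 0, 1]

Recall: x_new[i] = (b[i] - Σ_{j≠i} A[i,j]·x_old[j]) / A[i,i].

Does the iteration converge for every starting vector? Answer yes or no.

yes

A = D + L + U where D = diag(56, 11, 84, -44, 44).
T_J = -D⁻¹(L+U): T[2,1] = -(6)/(84) = -0.0714; T[2,2] = 0.
  T[0,:] = [+0.0000, +0.0536, +0.0893, -0.0357, +0.0714]
  T[1,:] = [+0.4545, +0.0000, -0.1818, -0.4545, -0.2727]
  T[2,:] = [-0.0714, -0.0714, +0.0000, +0.0357, -0.0714]
  T[3,:] = [-0.0227, +0.0455, +0.1136, +0.0000, -0.0682]
  T[4,:] = [-0.0455, +0.0909, -0.0909, +0.0227, +0.0000]
eigenvalue magnitudes: 0.2181, 0.1819, 0.1819, 0.1026, 0.1026.
ρ = 0.2181; 0.2181 < 1 ⇒ converges.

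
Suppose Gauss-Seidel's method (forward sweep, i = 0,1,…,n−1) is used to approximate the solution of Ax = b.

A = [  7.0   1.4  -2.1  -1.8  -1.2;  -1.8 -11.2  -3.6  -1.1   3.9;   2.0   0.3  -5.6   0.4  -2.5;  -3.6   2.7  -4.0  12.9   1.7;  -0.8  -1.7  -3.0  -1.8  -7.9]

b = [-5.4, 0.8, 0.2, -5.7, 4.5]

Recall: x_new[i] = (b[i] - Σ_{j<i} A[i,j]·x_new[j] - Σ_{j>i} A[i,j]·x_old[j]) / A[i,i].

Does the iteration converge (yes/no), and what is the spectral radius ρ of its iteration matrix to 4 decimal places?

yes, ρ = 0.5358

Diagonal D = diag(7, -11.2, -5.6, 12.9, -7.9); L, U strict lower/upper.
Gauss-Seidel: T = -(D+L)⁻¹U, row 0 first, T[0,4] = -(-1.2)/(7) = +0.1714; later rows by forward substitution.
  T[0,:] = [+0.0000, -0.2000, +0.3000, +0.2571, +0.1714]
  T[1,:] = [+0.0000, +0.0321, -0.3696, -0.1395, +0.3207]
  T[2,:] = [+0.0000, -0.0697, +0.0873, +0.1558, -0.3680]
  T[3,:] = [+0.0000, -0.0842, +0.1882, +0.1493, -0.2652]
  T[4,:] = [+0.0000, +0.0590, -0.0269, -0.0892, +0.1138]
|eigenvalues of T|: 0.5358, 0.1131, 0.1131, 0.0089, 0.0000.
ρ = 0.5358; 0.5358 < 1 ⇒ converges.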